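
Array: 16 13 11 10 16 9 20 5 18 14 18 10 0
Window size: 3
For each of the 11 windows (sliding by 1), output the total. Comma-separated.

Sliding a size-3 window across the 13 values:
(16, 13, 11) → sum 40
(13, 11, 10) → sum 34
(11, 10, 16) → sum 37
(10, 16, 9) → sum 35
(16, 9, 20) → sum 45
(9, 20, 5) → sum 34
(20, 5, 18) → sum 43
(5, 18, 14) → sum 37
(18, 14, 18) → sum 50
(14, 18, 10) → sum 42
(18, 10, 0) → sum 28

40, 34, 37, 35, 45, 34, 43, 37, 50, 42, 28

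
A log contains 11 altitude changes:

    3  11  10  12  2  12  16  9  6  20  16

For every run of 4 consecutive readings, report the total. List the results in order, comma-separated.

(3, 11, 10, 12) → sum 36
(11, 10, 12, 2) → sum 35
(10, 12, 2, 12) → sum 36
(12, 2, 12, 16) → sum 42
(2, 12, 16, 9) → sum 39
(12, 16, 9, 6) → sum 43
(16, 9, 6, 20) → sum 51
(9, 6, 20, 16) → sum 51

36, 35, 36, 42, 39, 43, 51, 51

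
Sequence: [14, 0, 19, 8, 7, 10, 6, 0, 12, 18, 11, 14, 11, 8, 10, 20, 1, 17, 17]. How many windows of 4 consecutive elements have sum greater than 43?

14 0 19 8 → sum 41
0 19 8 7 → sum 34
19 8 7 10 → sum 44  > 43 ✓
8 7 10 6 → sum 31
7 10 6 0 → sum 23
10 6 0 12 → sum 28
6 0 12 18 → sum 36
0 12 18 11 → sum 41
12 18 11 14 → sum 55  > 43 ✓
18 11 14 11 → sum 54  > 43 ✓
11 14 11 8 → sum 44  > 43 ✓
14 11 8 10 → sum 43
11 8 10 20 → sum 49  > 43 ✓
8 10 20 1 → sum 39
10 20 1 17 → sum 48  > 43 ✓
20 1 17 17 → sum 55  > 43 ✓
7 windows satisfy the condition.

7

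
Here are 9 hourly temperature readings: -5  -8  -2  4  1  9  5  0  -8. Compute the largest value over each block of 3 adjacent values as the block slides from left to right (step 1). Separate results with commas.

(-5, -8, -2) → max -2
(-8, -2, 4) → max 4
(-2, 4, 1) → max 4
(4, 1, 9) → max 9
(1, 9, 5) → max 9
(9, 5, 0) → max 9
(5, 0, -8) → max 5

-2, 4, 4, 9, 9, 9, 5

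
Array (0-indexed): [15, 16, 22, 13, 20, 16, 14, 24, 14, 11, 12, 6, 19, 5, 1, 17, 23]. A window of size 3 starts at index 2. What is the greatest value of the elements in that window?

Elements at indices 2..4: 22, 13, 20
max(22, 13, 20) = 22

22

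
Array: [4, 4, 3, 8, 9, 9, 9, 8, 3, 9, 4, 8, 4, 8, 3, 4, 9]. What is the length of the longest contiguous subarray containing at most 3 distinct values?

8

add 4: window [4] (1 distinct), len 1
add 4: window [4, 4] (1 distinct), len 2
add 3: window [4, 4, 3] (2 distinct), len 3
add 8: window [4, 4, 3, 8] (3 distinct), len 4
add 9: window [3, 8, 9] (3 distinct), len 3
add 9: window [3, 8, 9, 9] (3 distinct), len 4
add 9: window [3, 8, 9, 9, 9] (3 distinct), len 5
add 8: window [3, 8, 9, 9, 9, 8] (3 distinct), len 6
add 3: window [3, 8, 9, 9, 9, 8, 3] (3 distinct), len 7
add 9: window [3, 8, 9, 9, 9, 8, 3, 9] (3 distinct), len 8
add 4: window [3, 9, 4] (3 distinct), len 3
add 8: window [9, 4, 8] (3 distinct), len 3
add 4: window [9, 4, 8, 4] (3 distinct), len 4
add 8: window [9, 4, 8, 4, 8] (3 distinct), len 5
add 3: window [4, 8, 4, 8, 3] (3 distinct), len 5
add 4: window [4, 8, 4, 8, 3, 4] (3 distinct), len 6
add 9: window [3, 4, 9] (3 distinct), len 3
Longest length with ≤3 distinct: 8.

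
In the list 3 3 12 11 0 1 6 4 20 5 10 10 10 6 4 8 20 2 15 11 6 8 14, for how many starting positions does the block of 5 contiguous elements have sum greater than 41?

[3, 3, 12, 11, 0] → sum 29
[3, 12, 11, 0, 1] → sum 27
[12, 11, 0, 1, 6] → sum 30
[11, 0, 1, 6, 4] → sum 22
[0, 1, 6, 4, 20] → sum 31
[1, 6, 4, 20, 5] → sum 36
[6, 4, 20, 5, 10] → sum 45  > 41 ✓
[4, 20, 5, 10, 10] → sum 49  > 41 ✓
[20, 5, 10, 10, 10] → sum 55  > 41 ✓
[5, 10, 10, 10, 6] → sum 41
[10, 10, 10, 6, 4] → sum 40
[10, 10, 6, 4, 8] → sum 38
[10, 6, 4, 8, 20] → sum 48  > 41 ✓
[6, 4, 8, 20, 2] → sum 40
[4, 8, 20, 2, 15] → sum 49  > 41 ✓
[8, 20, 2, 15, 11] → sum 56  > 41 ✓
[20, 2, 15, 11, 6] → sum 54  > 41 ✓
[2, 15, 11, 6, 8] → sum 42  > 41 ✓
[15, 11, 6, 8, 14] → sum 54  > 41 ✓
9 windows satisfy the condition.

9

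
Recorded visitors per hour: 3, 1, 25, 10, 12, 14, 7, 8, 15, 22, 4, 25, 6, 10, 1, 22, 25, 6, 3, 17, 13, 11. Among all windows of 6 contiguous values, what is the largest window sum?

Window sums for each of the 17 positions:
(3, 1, 25, 10, 12, 14) → sum 65
(1, 25, 10, 12, 14, 7) → sum 69
(25, 10, 12, 14, 7, 8) → sum 76
(10, 12, 14, 7, 8, 15) → sum 66
(12, 14, 7, 8, 15, 22) → sum 78
(14, 7, 8, 15, 22, 4) → sum 70
(7, 8, 15, 22, 4, 25) → sum 81
(8, 15, 22, 4, 25, 6) → sum 80
(15, 22, 4, 25, 6, 10) → sum 82
(22, 4, 25, 6, 10, 1) → sum 68
(4, 25, 6, 10, 1, 22) → sum 68
(25, 6, 10, 1, 22, 25) → sum 89
(6, 10, 1, 22, 25, 6) → sum 70
(10, 1, 22, 25, 6, 3) → sum 67
(1, 22, 25, 6, 3, 17) → sum 74
(22, 25, 6, 3, 17, 13) → sum 86
(25, 6, 3, 17, 13, 11) → sum 75
Largest of these is 89.

89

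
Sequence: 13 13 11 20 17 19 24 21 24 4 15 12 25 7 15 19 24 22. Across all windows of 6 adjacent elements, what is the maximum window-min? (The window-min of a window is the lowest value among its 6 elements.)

Each size-6 window and its min:
[13, 13, 11, 20, 17, 19] → min 11
[13, 11, 20, 17, 19, 24] → min 11
[11, 20, 17, 19, 24, 21] → min 11
[20, 17, 19, 24, 21, 24] → min 17
[17, 19, 24, 21, 24, 4] → min 4
[19, 24, 21, 24, 4, 15] → min 4
[24, 21, 24, 4, 15, 12] → min 4
[21, 24, 4, 15, 12, 25] → min 4
[24, 4, 15, 12, 25, 7] → min 4
[4, 15, 12, 25, 7, 15] → min 4
[15, 12, 25, 7, 15, 19] → min 7
[12, 25, 7, 15, 19, 24] → min 7
[25, 7, 15, 19, 24, 22] → min 7
Maximum of these is 17.

17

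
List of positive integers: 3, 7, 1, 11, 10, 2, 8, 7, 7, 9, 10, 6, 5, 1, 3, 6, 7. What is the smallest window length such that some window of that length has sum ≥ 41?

5

add 3: running sum 3 < 41
add 7: running sum 10 < 41
add 1: running sum 11 < 41
add 11: running sum 22 < 41
add 10: running sum 32 < 41
add 2: running sum 34 < 41
end 6: [3, 7, 1, 11, 10, 2, 8] sum 42, len 7
end 7: [7, 1, 11, 10, 2, 8, 7] sum 46, len 7
end 8: [11, 10, 2, 8, 7, 7] sum 45, len 6
end 9: [10, 2, 8, 7, 7, 9] sum 43, len 6
end 10: [8, 7, 7, 9, 10] sum 41, len 5
end 11: [8, 7, 7, 9, 10, 6] sum 47, len 6
end 12: [7, 7, 9, 10, 6, 5] sum 44, len 6
end 13: [7, 7, 9, 10, 6, 5, 1] sum 45, len 7
end 14: [7, 9, 10, 6, 5, 1, 3] sum 41, len 7
end 15: [7, 9, 10, 6, 5, 1, 3, 6] sum 47, len 8
end 16: [9, 10, 6, 5, 1, 3, 6, 7] sum 47, len 8
Shortest qualifying length: 5.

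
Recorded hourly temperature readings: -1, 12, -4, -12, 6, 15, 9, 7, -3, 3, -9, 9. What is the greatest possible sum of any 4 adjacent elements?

37

Window sums for each of the 9 positions:
(-1, 12, -4, -12) → sum -5
(12, -4, -12, 6) → sum 2
(-4, -12, 6, 15) → sum 5
(-12, 6, 15, 9) → sum 18
(6, 15, 9, 7) → sum 37
(15, 9, 7, -3) → sum 28
(9, 7, -3, 3) → sum 16
(7, -3, 3, -9) → sum -2
(-3, 3, -9, 9) → sum 0
Greatest of these is 37.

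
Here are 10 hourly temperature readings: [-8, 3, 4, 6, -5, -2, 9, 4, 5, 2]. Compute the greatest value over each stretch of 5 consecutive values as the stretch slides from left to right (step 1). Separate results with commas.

(-8, 3, 4, 6, -5) → max 6
(3, 4, 6, -5, -2) → max 6
(4, 6, -5, -2, 9) → max 9
(6, -5, -2, 9, 4) → max 9
(-5, -2, 9, 4, 5) → max 9
(-2, 9, 4, 5, 2) → max 9

6, 6, 9, 9, 9, 9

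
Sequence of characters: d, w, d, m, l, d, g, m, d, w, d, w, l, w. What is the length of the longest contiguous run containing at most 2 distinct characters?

[d] 1 distinct, len 1
[d, w] 2 distinct, len 2
[d, w, d] 2 distinct, len 3
[d, m] 2 distinct, len 2
[m, l] 2 distinct, len 2
[l, d] 2 distinct, len 2
[d, g] 2 distinct, len 2
[g, m] 2 distinct, len 2
[m, d] 2 distinct, len 2
[d, w] 2 distinct, len 2
[d, w, d] 2 distinct, len 3
[d, w, d, w] 2 distinct, len 4
[w, l] 2 distinct, len 2
[w, l, w] 2 distinct, len 3
Longest length with ≤2 distinct: 4.

4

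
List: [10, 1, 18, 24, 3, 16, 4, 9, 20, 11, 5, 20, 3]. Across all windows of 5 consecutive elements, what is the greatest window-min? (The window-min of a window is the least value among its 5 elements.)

5

Each size-5 window and its min:
10 1 18 24 3 → min 1
1 18 24 3 16 → min 1
18 24 3 16 4 → min 3
24 3 16 4 9 → min 3
3 16 4 9 20 → min 3
16 4 9 20 11 → min 4
4 9 20 11 5 → min 4
9 20 11 5 20 → min 5
20 11 5 20 3 → min 3
Greatest of these is 5.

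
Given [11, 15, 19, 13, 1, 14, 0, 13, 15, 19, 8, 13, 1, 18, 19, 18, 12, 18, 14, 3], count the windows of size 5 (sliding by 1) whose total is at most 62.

11 15 19 13 1 → sum 59  ≤ 62 ✓
15 19 13 1 14 → sum 62  ≤ 62 ✓
19 13 1 14 0 → sum 47  ≤ 62 ✓
13 1 14 0 13 → sum 41  ≤ 62 ✓
1 14 0 13 15 → sum 43  ≤ 62 ✓
14 0 13 15 19 → sum 61  ≤ 62 ✓
0 13 15 19 8 → sum 55  ≤ 62 ✓
13 15 19 8 13 → sum 68
15 19 8 13 1 → sum 56  ≤ 62 ✓
19 8 13 1 18 → sum 59  ≤ 62 ✓
8 13 1 18 19 → sum 59  ≤ 62 ✓
13 1 18 19 18 → sum 69
1 18 19 18 12 → sum 68
18 19 18 12 18 → sum 85
19 18 12 18 14 → sum 81
18 12 18 14 3 → sum 65
10 windows satisfy the condition.

10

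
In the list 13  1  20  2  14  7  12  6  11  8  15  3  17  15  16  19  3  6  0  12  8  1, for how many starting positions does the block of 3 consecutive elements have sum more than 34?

6

(13, 1, 20) → sum 34
(1, 20, 2) → sum 23
(20, 2, 14) → sum 36  > 34 ✓
(2, 14, 7) → sum 23
(14, 7, 12) → sum 33
(7, 12, 6) → sum 25
(12, 6, 11) → sum 29
(6, 11, 8) → sum 25
(11, 8, 15) → sum 34
(8, 15, 3) → sum 26
(15, 3, 17) → sum 35  > 34 ✓
(3, 17, 15) → sum 35  > 34 ✓
(17, 15, 16) → sum 48  > 34 ✓
(15, 16, 19) → sum 50  > 34 ✓
(16, 19, 3) → sum 38  > 34 ✓
(19, 3, 6) → sum 28
(3, 6, 0) → sum 9
(6, 0, 12) → sum 18
(0, 12, 8) → sum 20
(12, 8, 1) → sum 21
6 windows satisfy the condition.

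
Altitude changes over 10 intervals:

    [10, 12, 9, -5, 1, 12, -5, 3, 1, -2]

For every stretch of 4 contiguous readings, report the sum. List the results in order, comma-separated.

26, 17, 17, 3, 11, 11, -3

10 12 9 -5 → sum 26
12 9 -5 1 → sum 17
9 -5 1 12 → sum 17
-5 1 12 -5 → sum 3
1 12 -5 3 → sum 11
12 -5 3 1 → sum 11
-5 3 1 -2 → sum -3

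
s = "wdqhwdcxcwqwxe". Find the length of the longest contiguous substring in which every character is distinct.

6

add w: [w] len 1
add d: [w, d] len 2
add q: [w, d, q] len 3
add h: [w, d, q, h] len 4
add w (repeat w, move left end past it): [d, q, h, w] len 4
add d (repeat d, move left end past it): [q, h, w, d] len 4
add c: [q, h, w, d, c] len 5
add x: [q, h, w, d, c, x] len 6
add c (repeat c, move left end past it): [x, c] len 2
add w: [x, c, w] len 3
add q: [x, c, w, q] len 4
add w (repeat w, move left end past it): [q, w] len 2
add x: [q, w, x] len 3
add e: [q, w, x, e] len 4
Longest all-distinct length: 6.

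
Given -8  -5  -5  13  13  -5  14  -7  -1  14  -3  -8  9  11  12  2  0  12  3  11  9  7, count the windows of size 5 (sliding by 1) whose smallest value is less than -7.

6

[-8, -5, -5, 13, 13] → min -8  < -7 ✓
[-5, -5, 13, 13, -5] → min -5
[-5, 13, 13, -5, 14] → min -5
[13, 13, -5, 14, -7] → min -7
[13, -5, 14, -7, -1] → min -7
[-5, 14, -7, -1, 14] → min -7
[14, -7, -1, 14, -3] → min -7
[-7, -1, 14, -3, -8] → min -8  < -7 ✓
[-1, 14, -3, -8, 9] → min -8  < -7 ✓
[14, -3, -8, 9, 11] → min -8  < -7 ✓
[-3, -8, 9, 11, 12] → min -8  < -7 ✓
[-8, 9, 11, 12, 2] → min -8  < -7 ✓
[9, 11, 12, 2, 0] → min 0
[11, 12, 2, 0, 12] → min 0
[12, 2, 0, 12, 3] → min 0
[2, 0, 12, 3, 11] → min 0
[0, 12, 3, 11, 9] → min 0
[12, 3, 11, 9, 7] → min 3
6 windows satisfy the condition.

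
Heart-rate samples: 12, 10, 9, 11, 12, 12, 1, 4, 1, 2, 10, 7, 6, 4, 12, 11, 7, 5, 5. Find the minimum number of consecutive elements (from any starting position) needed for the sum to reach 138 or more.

19

Extend right; whenever the sum reaches 138, record the length and shrink from the left:
add 12: running sum 12 < 138
add 10: running sum 22 < 138
add 9: running sum 31 < 138
add 11: running sum 42 < 138
add 12: running sum 54 < 138
add 12: running sum 66 < 138
add 1: running sum 67 < 138
add 4: running sum 71 < 138
add 1: running sum 72 < 138
add 2: running sum 74 < 138
add 10: running sum 84 < 138
add 7: running sum 91 < 138
add 6: running sum 97 < 138
add 4: running sum 101 < 138
add 12: running sum 113 < 138
add 11: running sum 124 < 138
add 7: running sum 131 < 138
add 5: running sum 136 < 138
end 18: [12, 10, 9, 11, 12, 12, 1, 4, 1, 2, 10, 7, 6, 4, 12, 11, 7, 5, 5] sum 141, len 19
Shortest qualifying length: 19.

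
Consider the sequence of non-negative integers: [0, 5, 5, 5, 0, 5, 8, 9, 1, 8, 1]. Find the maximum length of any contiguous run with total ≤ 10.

Extend to the right; shrink from the left whenever the sum exceeds 10:
add 0: [0] sum 0, len 1
add 5: [0, 5] sum 5, len 2
add 5: [0, 5, 5] sum 10, len 3
add 5: [5, 5] sum 10, len 2
add 0: [5, 5, 0] sum 10, len 3
add 5: [5, 0, 5] sum 10, len 3
add 8: [8] sum 8, len 1
add 9: [9] sum 9, len 1
add 1: [9, 1] sum 10, len 2
add 8: [1, 8] sum 9, len 2
add 1: [1, 8, 1] sum 10, len 3
Longest length seen: 3.

3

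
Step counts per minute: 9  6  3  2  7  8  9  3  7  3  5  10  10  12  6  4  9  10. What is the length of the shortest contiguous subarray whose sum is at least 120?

Extend right; whenever the sum reaches 120, record the length and shrink from the left:
add 9: running sum 9 < 120
add 6: running sum 15 < 120
add 3: running sum 18 < 120
add 2: running sum 20 < 120
add 7: running sum 27 < 120
add 8: running sum 35 < 120
add 9: running sum 44 < 120
add 3: running sum 47 < 120
add 7: running sum 54 < 120
add 3: running sum 57 < 120
add 5: running sum 62 < 120
add 10: running sum 72 < 120
add 10: running sum 82 < 120
add 12: running sum 94 < 120
add 6: running sum 100 < 120
add 4: running sum 104 < 120
add 9: running sum 113 < 120
end 17: [9, 6, 3, 2, 7, 8, 9, 3, 7, 3, 5, 10, 10, 12, 6, 4, 9, 10] sum 123, len 18
Shortest qualifying length: 18.

18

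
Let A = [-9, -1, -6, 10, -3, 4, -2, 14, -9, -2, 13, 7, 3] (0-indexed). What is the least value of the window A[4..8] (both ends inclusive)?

-9

Elements at indices 4..8: -3, 4, -2, 14, -9
min(-3, 4, -2, 14, -9) = -9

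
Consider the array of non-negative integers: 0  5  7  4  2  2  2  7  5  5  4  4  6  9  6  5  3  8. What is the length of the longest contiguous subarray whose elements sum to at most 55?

13

Extend to the right; shrink from the left whenever the sum exceeds 55:
[0] sum 0 len 1
[0, 5] sum 5 len 2
[0, 5, 7] sum 12 len 3
[0, 5, 7, 4] sum 16 len 4
[0, 5, 7, 4, 2] sum 18 len 5
[0, 5, 7, 4, 2, 2] sum 20 len 6
[0, 5, 7, 4, 2, 2, 2] sum 22 len 7
[0, 5, 7, 4, 2, 2, 2, 7] sum 29 len 8
[0, 5, 7, 4, 2, 2, 2, 7, 5] sum 34 len 9
[0, 5, 7, 4, 2, 2, 2, 7, 5, 5] sum 39 len 10
[0, 5, 7, 4, 2, 2, 2, 7, 5, 5, 4] sum 43 len 11
[0, 5, 7, 4, 2, 2, 2, 7, 5, 5, 4, 4] sum 47 len 12
[0, 5, 7, 4, 2, 2, 2, 7, 5, 5, 4, 4, 6] sum 53 len 13
[4, 2, 2, 2, 7, 5, 5, 4, 4, 6, 9] sum 50 len 11
[2, 2, 2, 7, 5, 5, 4, 4, 6, 9, 6] sum 52 len 11
[2, 2, 7, 5, 5, 4, 4, 6, 9, 6, 5] sum 55 len 11
[7, 5, 5, 4, 4, 6, 9, 6, 5, 3] sum 54 len 10
[5, 5, 4, 4, 6, 9, 6, 5, 3, 8] sum 55 len 10
Longest length seen: 13.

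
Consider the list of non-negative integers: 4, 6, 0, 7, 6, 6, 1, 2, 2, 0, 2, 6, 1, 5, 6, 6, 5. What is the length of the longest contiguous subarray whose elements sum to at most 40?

12

add 4: [4] sum 4, len 1
add 6: [4, 6] sum 10, len 2
add 0: [4, 6, 0] sum 10, len 3
add 7: [4, 6, 0, 7] sum 17, len 4
add 6: [4, 6, 0, 7, 6] sum 23, len 5
add 6: [4, 6, 0, 7, 6, 6] sum 29, len 6
add 1: [4, 6, 0, 7, 6, 6, 1] sum 30, len 7
add 2: [4, 6, 0, 7, 6, 6, 1, 2] sum 32, len 8
add 2: [4, 6, 0, 7, 6, 6, 1, 2, 2] sum 34, len 9
add 0: [4, 6, 0, 7, 6, 6, 1, 2, 2, 0] sum 34, len 10
add 2: [4, 6, 0, 7, 6, 6, 1, 2, 2, 0, 2] sum 36, len 11
add 6: [6, 0, 7, 6, 6, 1, 2, 2, 0, 2, 6] sum 38, len 11
add 1: [6, 0, 7, 6, 6, 1, 2, 2, 0, 2, 6, 1] sum 39, len 12
add 5: [0, 7, 6, 6, 1, 2, 2, 0, 2, 6, 1, 5] sum 38, len 12
add 6: [6, 6, 1, 2, 2, 0, 2, 6, 1, 5, 6] sum 37, len 11
add 6: [6, 1, 2, 2, 0, 2, 6, 1, 5, 6, 6] sum 37, len 11
add 5: [1, 2, 2, 0, 2, 6, 1, 5, 6, 6, 5] sum 36, len 11
Longest length seen: 12.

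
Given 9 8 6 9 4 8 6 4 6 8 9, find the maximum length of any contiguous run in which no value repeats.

add 9: [9] len 1
add 8: [9, 8] len 2
add 6: [9, 8, 6] len 3
add 9 (repeat 9, move left end past it): [8, 6, 9] len 3
add 4: [8, 6, 9, 4] len 4
add 8 (repeat 8, move left end past it): [6, 9, 4, 8] len 4
add 6 (repeat 6, move left end past it): [9, 4, 8, 6] len 4
add 4 (repeat 4, move left end past it): [8, 6, 4] len 3
add 6 (repeat 6, move left end past it): [4, 6] len 2
add 8: [4, 6, 8] len 3
add 9: [4, 6, 8, 9] len 4
Longest all-distinct length: 4.

4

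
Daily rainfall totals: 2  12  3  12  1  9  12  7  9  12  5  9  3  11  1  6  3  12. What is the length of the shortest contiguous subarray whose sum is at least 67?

add 2: running sum 2 < 67
add 12: running sum 14 < 67
add 3: running sum 17 < 67
add 12: running sum 29 < 67
add 1: running sum 30 < 67
add 9: running sum 39 < 67
add 12: running sum 51 < 67
add 7: running sum 58 < 67
end 8: [2, 12, 3, 12, 1, 9, 12, 7, 9] sum 67, len 9
end 9: [12, 3, 12, 1, 9, 12, 7, 9, 12] sum 77, len 9
end 10: [12, 1, 9, 12, 7, 9, 12, 5] sum 67, len 8
end 11: [12, 1, 9, 12, 7, 9, 12, 5, 9] sum 76, len 9
end 12: [1, 9, 12, 7, 9, 12, 5, 9, 3] sum 67, len 9
end 13: [12, 7, 9, 12, 5, 9, 3, 11] sum 68, len 8
end 14: [12, 7, 9, 12, 5, 9, 3, 11, 1] sum 69, len 9
end 15: [12, 7, 9, 12, 5, 9, 3, 11, 1, 6] sum 75, len 10
end 16: [12, 7, 9, 12, 5, 9, 3, 11, 1, 6, 3] sum 78, len 11
end 17: [9, 12, 5, 9, 3, 11, 1, 6, 3, 12] sum 71, len 10
Shortest qualifying length: 8.

8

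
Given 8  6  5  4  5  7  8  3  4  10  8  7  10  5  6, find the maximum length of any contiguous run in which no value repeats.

add 8: [8] len 1
add 6: [8, 6] len 2
add 5: [8, 6, 5] len 3
add 4: [8, 6, 5, 4] len 4
add 5 (repeat 5, move left end past it): [4, 5] len 2
add 7: [4, 5, 7] len 3
add 8: [4, 5, 7, 8] len 4
add 3: [4, 5, 7, 8, 3] len 5
add 4 (repeat 4, move left end past it): [5, 7, 8, 3, 4] len 5
add 10: [5, 7, 8, 3, 4, 10] len 6
add 8 (repeat 8, move left end past it): [3, 4, 10, 8] len 4
add 7: [3, 4, 10, 8, 7] len 5
add 10 (repeat 10, move left end past it): [8, 7, 10] len 3
add 5: [8, 7, 10, 5] len 4
add 6: [8, 7, 10, 5, 6] len 5
Longest all-distinct length: 6.

6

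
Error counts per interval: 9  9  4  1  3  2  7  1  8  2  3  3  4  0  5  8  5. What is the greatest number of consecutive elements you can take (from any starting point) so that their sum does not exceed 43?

add 9: [9] sum 9, len 1
add 9: [9, 9] sum 18, len 2
add 4: [9, 9, 4] sum 22, len 3
add 1: [9, 9, 4, 1] sum 23, len 4
add 3: [9, 9, 4, 1, 3] sum 26, len 5
add 2: [9, 9, 4, 1, 3, 2] sum 28, len 6
add 7: [9, 9, 4, 1, 3, 2, 7] sum 35, len 7
add 1: [9, 9, 4, 1, 3, 2, 7, 1] sum 36, len 8
add 8: [9, 4, 1, 3, 2, 7, 1, 8] sum 35, len 8
add 2: [9, 4, 1, 3, 2, 7, 1, 8, 2] sum 37, len 9
add 3: [9, 4, 1, 3, 2, 7, 1, 8, 2, 3] sum 40, len 10
add 3: [9, 4, 1, 3, 2, 7, 1, 8, 2, 3, 3] sum 43, len 11
add 4: [4, 1, 3, 2, 7, 1, 8, 2, 3, 3, 4] sum 38, len 11
add 0: [4, 1, 3, 2, 7, 1, 8, 2, 3, 3, 4, 0] sum 38, len 12
add 5: [4, 1, 3, 2, 7, 1, 8, 2, 3, 3, 4, 0, 5] sum 43, len 13
add 8: [2, 7, 1, 8, 2, 3, 3, 4, 0, 5, 8] sum 43, len 11
add 5: [1, 8, 2, 3, 3, 4, 0, 5, 8, 5] sum 39, len 10
Longest length seen: 13.

13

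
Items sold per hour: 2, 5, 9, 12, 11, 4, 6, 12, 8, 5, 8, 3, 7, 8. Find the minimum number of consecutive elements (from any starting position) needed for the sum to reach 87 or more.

12

add 2: running sum 2 < 87
add 5: running sum 7 < 87
add 9: running sum 16 < 87
add 12: running sum 28 < 87
add 11: running sum 39 < 87
add 4: running sum 43 < 87
add 6: running sum 49 < 87
add 12: running sum 61 < 87
add 8: running sum 69 < 87
add 5: running sum 74 < 87
add 8: running sum 82 < 87
add 3: running sum 85 < 87
end 12: [5, 9, 12, 11, 4, 6, 12, 8, 5, 8, 3, 7] sum 90, len 12
end 13: [9, 12, 11, 4, 6, 12, 8, 5, 8, 3, 7, 8] sum 93, len 12
Shortest qualifying length: 12.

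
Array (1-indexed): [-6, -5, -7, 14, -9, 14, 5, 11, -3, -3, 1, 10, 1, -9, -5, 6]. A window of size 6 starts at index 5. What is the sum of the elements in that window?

Elements at indices 5..10: -9, 14, 5, 11, -3, -3
sum(-9, 14, 5, 11, -3, -3) = 15

15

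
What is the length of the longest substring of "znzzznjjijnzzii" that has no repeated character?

4

[z] len 1
[z, n] len 2
[n, z] len 2
[z] len 1
[z] len 1
[z, n] len 2
[z, n, j] len 3
[j] len 1
[j, i] len 2
[i, j] len 2
[i, j, n] len 3
[i, j, n, z] len 4
[z] len 1
[z, i] len 2
[i] len 1
Longest all-distinct length: 4.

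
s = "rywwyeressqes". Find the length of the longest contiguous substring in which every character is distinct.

[r] len 1
[r, y] len 2
[r, y, w] len 3
[w] len 1
[w, y] len 2
[w, y, e] len 3
[w, y, e, r] len 4
[r, e] len 2
[r, e, s] len 3
[s] len 1
[s, q] len 2
[s, q, e] len 3
[q, e, s] len 3
Longest all-distinct length: 4.

4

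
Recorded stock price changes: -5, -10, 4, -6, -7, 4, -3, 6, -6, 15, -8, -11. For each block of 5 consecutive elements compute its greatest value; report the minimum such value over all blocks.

4

(-5, -10, 4, -6, -7) → max 4
(-10, 4, -6, -7, 4) → max 4
(4, -6, -7, 4, -3) → max 4
(-6, -7, 4, -3, 6) → max 6
(-7, 4, -3, 6, -6) → max 6
(4, -3, 6, -6, 15) → max 15
(-3, 6, -6, 15, -8) → max 15
(6, -6, 15, -8, -11) → max 15
Minimum of these is 4.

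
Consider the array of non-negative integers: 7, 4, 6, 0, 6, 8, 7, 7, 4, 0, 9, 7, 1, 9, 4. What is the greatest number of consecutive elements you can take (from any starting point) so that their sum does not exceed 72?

→ 7: sum 7, len 1
→ 4: sum 11, len 2
→ 6: sum 17, len 3
→ 0: sum 17, len 4
→ 6: sum 23, len 5
→ 8: sum 31, len 6
→ 7: sum 38, len 7
→ 7: sum 45, len 8
→ 4: sum 49, len 9
→ 0: sum 49, len 10
→ 9: sum 58, len 11
→ 7: sum 65, len 12
→ 1: sum 66, len 13
→ 9 (dropped 7): sum 68, len 13
→ 4: sum 72, len 14
Longest length seen: 14.

14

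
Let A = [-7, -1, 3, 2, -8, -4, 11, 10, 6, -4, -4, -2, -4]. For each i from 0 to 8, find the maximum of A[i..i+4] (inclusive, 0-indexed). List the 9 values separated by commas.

Sliding a size-5 window across the 13 values:
(-7, -1, 3, 2, -8) → max 3
(-1, 3, 2, -8, -4) → max 3
(3, 2, -8, -4, 11) → max 11
(2, -8, -4, 11, 10) → max 11
(-8, -4, 11, 10, 6) → max 11
(-4, 11, 10, 6, -4) → max 11
(11, 10, 6, -4, -4) → max 11
(10, 6, -4, -4, -2) → max 10
(6, -4, -4, -2, -4) → max 6

3, 3, 11, 11, 11, 11, 11, 10, 6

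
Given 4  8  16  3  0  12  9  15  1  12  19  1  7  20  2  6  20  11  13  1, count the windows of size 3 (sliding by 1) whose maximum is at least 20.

6

4 8 16 → max 16
8 16 3 → max 16
16 3 0 → max 16
3 0 12 → max 12
0 12 9 → max 12
12 9 15 → max 15
9 15 1 → max 15
15 1 12 → max 15
1 12 19 → max 19
12 19 1 → max 19
19 1 7 → max 19
1 7 20 → max 20  ≥ 20 ✓
7 20 2 → max 20  ≥ 20 ✓
20 2 6 → max 20  ≥ 20 ✓
2 6 20 → max 20  ≥ 20 ✓
6 20 11 → max 20  ≥ 20 ✓
20 11 13 → max 20  ≥ 20 ✓
11 13 1 → max 13
6 windows satisfy the condition.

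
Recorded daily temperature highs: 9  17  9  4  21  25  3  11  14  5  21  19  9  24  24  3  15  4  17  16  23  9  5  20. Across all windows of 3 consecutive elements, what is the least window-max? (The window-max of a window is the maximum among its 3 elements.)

[9, 17, 9] → max 17
[17, 9, 4] → max 17
[9, 4, 21] → max 21
[4, 21, 25] → max 25
[21, 25, 3] → max 25
[25, 3, 11] → max 25
[3, 11, 14] → max 14
[11, 14, 5] → max 14
[14, 5, 21] → max 21
[5, 21, 19] → max 21
[21, 19, 9] → max 21
[19, 9, 24] → max 24
[9, 24, 24] → max 24
[24, 24, 3] → max 24
[24, 3, 15] → max 24
[3, 15, 4] → max 15
[15, 4, 17] → max 17
[4, 17, 16] → max 17
[17, 16, 23] → max 23
[16, 23, 9] → max 23
[23, 9, 5] → max 23
[9, 5, 20] → max 20
Least of these is 14.

14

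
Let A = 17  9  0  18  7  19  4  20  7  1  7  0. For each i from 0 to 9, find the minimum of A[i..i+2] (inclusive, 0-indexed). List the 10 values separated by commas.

(17, 9, 0) → min 0
(9, 0, 18) → min 0
(0, 18, 7) → min 0
(18, 7, 19) → min 7
(7, 19, 4) → min 4
(19, 4, 20) → min 4
(4, 20, 7) → min 4
(20, 7, 1) → min 1
(7, 1, 7) → min 1
(1, 7, 0) → min 0

0, 0, 0, 7, 4, 4, 4, 1, 1, 0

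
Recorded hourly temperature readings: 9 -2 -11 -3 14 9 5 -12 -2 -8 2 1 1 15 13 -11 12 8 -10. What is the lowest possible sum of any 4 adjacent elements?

(9, -2, -11, -3) → sum -7
(-2, -11, -3, 14) → sum -2
(-11, -3, 14, 9) → sum 9
(-3, 14, 9, 5) → sum 25
(14, 9, 5, -12) → sum 16
(9, 5, -12, -2) → sum 0
(5, -12, -2, -8) → sum -17
(-12, -2, -8, 2) → sum -20
(-2, -8, 2, 1) → sum -7
(-8, 2, 1, 1) → sum -4
(2, 1, 1, 15) → sum 19
(1, 1, 15, 13) → sum 30
(1, 15, 13, -11) → sum 18
(15, 13, -11, 12) → sum 29
(13, -11, 12, 8) → sum 22
(-11, 12, 8, -10) → sum -1
Lowest of these is -20.

-20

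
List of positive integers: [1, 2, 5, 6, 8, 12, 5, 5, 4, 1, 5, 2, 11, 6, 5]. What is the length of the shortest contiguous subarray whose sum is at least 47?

8

add 1: running sum 1 < 47
add 2: running sum 3 < 47
add 5: running sum 8 < 47
add 6: running sum 14 < 47
add 8: running sum 22 < 47
add 12: running sum 34 < 47
add 5: running sum 39 < 47
add 5: running sum 44 < 47
end 8: [2, 5, 6, 8, 12, 5, 5, 4] sum 47, len 8
end 9: [2, 5, 6, 8, 12, 5, 5, 4, 1] sum 48, len 9
end 10: [5, 6, 8, 12, 5, 5, 4, 1, 5] sum 51, len 9
end 11: [6, 8, 12, 5, 5, 4, 1, 5, 2] sum 48, len 9
end 12: [8, 12, 5, 5, 4, 1, 5, 2, 11] sum 53, len 9
end 13: [12, 5, 5, 4, 1, 5, 2, 11, 6] sum 51, len 9
end 14: [12, 5, 5, 4, 1, 5, 2, 11, 6, 5] sum 56, len 10
Shortest qualifying length: 8.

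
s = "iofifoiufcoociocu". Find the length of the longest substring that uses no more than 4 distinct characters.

9

Extend right; when distinct count exceeds 4, shrink from the left:
add i: window [i] (1 distinct), len 1
add o: window [i, o] (2 distinct), len 2
add f: window [i, o, f] (3 distinct), len 3
add i: window [i, o, f, i] (3 distinct), len 4
add f: window [i, o, f, i, f] (3 distinct), len 5
add o: window [i, o, f, i, f, o] (3 distinct), len 6
add i: window [i, o, f, i, f, o, i] (3 distinct), len 7
add u: window [i, o, f, i, f, o, i, u] (4 distinct), len 8
add f: window [i, o, f, i, f, o, i, u, f] (4 distinct), len 9
add c: window [i, u, f, c] (4 distinct), len 4
add o: window [u, f, c, o] (4 distinct), len 4
add o: window [u, f, c, o, o] (4 distinct), len 5
add c: window [u, f, c, o, o, c] (4 distinct), len 6
add i: window [f, c, o, o, c, i] (4 distinct), len 6
add o: window [f, c, o, o, c, i, o] (4 distinct), len 7
add c: window [f, c, o, o, c, i, o, c] (4 distinct), len 8
add u: window [c, o, o, c, i, o, c, u] (4 distinct), len 8
Longest length with ≤4 distinct: 9.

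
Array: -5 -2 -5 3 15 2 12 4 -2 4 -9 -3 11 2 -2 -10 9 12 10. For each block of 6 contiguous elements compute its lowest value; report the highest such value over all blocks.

-2

Window mins for each of the 14 positions:
[-5, -2, -5, 3, 15, 2] → min -5
[-2, -5, 3, 15, 2, 12] → min -5
[-5, 3, 15, 2, 12, 4] → min -5
[3, 15, 2, 12, 4, -2] → min -2
[15, 2, 12, 4, -2, 4] → min -2
[2, 12, 4, -2, 4, -9] → min -9
[12, 4, -2, 4, -9, -3] → min -9
[4, -2, 4, -9, -3, 11] → min -9
[-2, 4, -9, -3, 11, 2] → min -9
[4, -9, -3, 11, 2, -2] → min -9
[-9, -3, 11, 2, -2, -10] → min -10
[-3, 11, 2, -2, -10, 9] → min -10
[11, 2, -2, -10, 9, 12] → min -10
[2, -2, -10, 9, 12, 10] → min -10
Highest of these is -2.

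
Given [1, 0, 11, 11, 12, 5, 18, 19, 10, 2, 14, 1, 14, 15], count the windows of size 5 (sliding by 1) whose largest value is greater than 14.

7

[1, 0, 11, 11, 12] → max 12
[0, 11, 11, 12, 5] → max 12
[11, 11, 12, 5, 18] → max 18  > 14 ✓
[11, 12, 5, 18, 19] → max 19  > 14 ✓
[12, 5, 18, 19, 10] → max 19  > 14 ✓
[5, 18, 19, 10, 2] → max 19  > 14 ✓
[18, 19, 10, 2, 14] → max 19  > 14 ✓
[19, 10, 2, 14, 1] → max 19  > 14 ✓
[10, 2, 14, 1, 14] → max 14
[2, 14, 1, 14, 15] → max 15  > 14 ✓
7 windows satisfy the condition.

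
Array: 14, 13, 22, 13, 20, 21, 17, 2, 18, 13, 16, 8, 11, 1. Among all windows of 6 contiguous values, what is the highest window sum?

106

Each size-6 window and its sum:
14 13 22 13 20 21 → sum 103
13 22 13 20 21 17 → sum 106
22 13 20 21 17 2 → sum 95
13 20 21 17 2 18 → sum 91
20 21 17 2 18 13 → sum 91
21 17 2 18 13 16 → sum 87
17 2 18 13 16 8 → sum 74
2 18 13 16 8 11 → sum 68
18 13 16 8 11 1 → sum 67
Highest of these is 106.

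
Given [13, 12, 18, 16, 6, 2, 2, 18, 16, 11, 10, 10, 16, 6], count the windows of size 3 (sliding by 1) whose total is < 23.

13 12 18 → sum 43
12 18 16 → sum 46
18 16 6 → sum 40
16 6 2 → sum 24
6 2 2 → sum 10  < 23 ✓
2 2 18 → sum 22  < 23 ✓
2 18 16 → sum 36
18 16 11 → sum 45
16 11 10 → sum 37
11 10 10 → sum 31
10 10 16 → sum 36
10 16 6 → sum 32
2 windows satisfy the condition.

2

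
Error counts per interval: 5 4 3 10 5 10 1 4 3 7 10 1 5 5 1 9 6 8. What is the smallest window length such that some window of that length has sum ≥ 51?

add 5: running sum 5 < 51
add 4: running sum 9 < 51
add 3: running sum 12 < 51
add 10: running sum 22 < 51
add 5: running sum 27 < 51
add 10: running sum 37 < 51
add 1: running sum 38 < 51
add 4: running sum 42 < 51
add 3: running sum 45 < 51
add 7: shortest ending here [5, 4, 3, 10, 5, 10, 1, 4, 3, 7] sum 52, len 10
add 10: shortest ending here [3, 10, 5, 10, 1, 4, 3, 7, 10] sum 53, len 9
add 1: shortest ending here [10, 5, 10, 1, 4, 3, 7, 10, 1] sum 51, len 9
add 5: shortest ending here [10, 5, 10, 1, 4, 3, 7, 10, 1, 5] sum 56, len 10
add 5: shortest ending here [5, 10, 1, 4, 3, 7, 10, 1, 5, 5] sum 51, len 10
add 1: shortest ending here [5, 10, 1, 4, 3, 7, 10, 1, 5, 5, 1] sum 52, len 11
add 9: shortest ending here [10, 1, 4, 3, 7, 10, 1, 5, 5, 1, 9] sum 56, len 11
add 6: shortest ending here [4, 3, 7, 10, 1, 5, 5, 1, 9, 6] sum 51, len 10
add 8: shortest ending here [7, 10, 1, 5, 5, 1, 9, 6, 8] sum 52, len 9
Shortest qualifying length: 9.

9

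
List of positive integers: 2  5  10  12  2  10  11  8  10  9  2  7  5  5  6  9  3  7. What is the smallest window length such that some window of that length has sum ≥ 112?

16

Extend right; whenever the sum reaches 112, record the length and shrink from the left:
add 2: running sum 2 < 112
add 5: running sum 7 < 112
add 10: running sum 17 < 112
add 12: running sum 29 < 112
add 2: running sum 31 < 112
add 10: running sum 41 < 112
add 11: running sum 52 < 112
add 8: running sum 60 < 112
add 10: running sum 70 < 112
add 9: running sum 79 < 112
add 2: running sum 81 < 112
add 7: running sum 88 < 112
add 5: running sum 93 < 112
add 5: running sum 98 < 112
add 6: running sum 104 < 112
end 15: [2, 5, 10, 12, 2, 10, 11, 8, 10, 9, 2, 7, 5, 5, 6, 9] sum 113, len 16
end 16: [5, 10, 12, 2, 10, 11, 8, 10, 9, 2, 7, 5, 5, 6, 9, 3] sum 114, len 16
end 17: [10, 12, 2, 10, 11, 8, 10, 9, 2, 7, 5, 5, 6, 9, 3, 7] sum 116, len 16
Shortest qualifying length: 16.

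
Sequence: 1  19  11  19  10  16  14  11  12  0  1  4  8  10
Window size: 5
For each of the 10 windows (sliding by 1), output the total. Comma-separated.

60, 75, 70, 70, 63, 53, 38, 28, 25, 23

[1, 19, 11, 19, 10] → sum 60
[19, 11, 19, 10, 16] → sum 75
[11, 19, 10, 16, 14] → sum 70
[19, 10, 16, 14, 11] → sum 70
[10, 16, 14, 11, 12] → sum 63
[16, 14, 11, 12, 0] → sum 53
[14, 11, 12, 0, 1] → sum 38
[11, 12, 0, 1, 4] → sum 28
[12, 0, 1, 4, 8] → sum 25
[0, 1, 4, 8, 10] → sum 23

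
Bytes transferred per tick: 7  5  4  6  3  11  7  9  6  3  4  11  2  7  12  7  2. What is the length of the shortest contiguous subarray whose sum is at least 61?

add 7: running sum 7 < 61
add 5: running sum 12 < 61
add 4: running sum 16 < 61
add 6: running sum 22 < 61
add 3: running sum 25 < 61
add 11: running sum 36 < 61
add 7: running sum 43 < 61
add 9: running sum 52 < 61
add 6: running sum 58 < 61
end 9: [7, 5, 4, 6, 3, 11, 7, 9, 6, 3] sum 61, len 10
end 10: [7, 5, 4, 6, 3, 11, 7, 9, 6, 3, 4] sum 65, len 11
end 11: [4, 6, 3, 11, 7, 9, 6, 3, 4, 11] sum 64, len 10
end 12: [6, 3, 11, 7, 9, 6, 3, 4, 11, 2] sum 62, len 10
end 13: [3, 11, 7, 9, 6, 3, 4, 11, 2, 7] sum 63, len 10
end 14: [7, 9, 6, 3, 4, 11, 2, 7, 12] sum 61, len 9
end 15: [9, 6, 3, 4, 11, 2, 7, 12, 7] sum 61, len 9
end 16: [9, 6, 3, 4, 11, 2, 7, 12, 7, 2] sum 63, len 10
Shortest qualifying length: 9.

9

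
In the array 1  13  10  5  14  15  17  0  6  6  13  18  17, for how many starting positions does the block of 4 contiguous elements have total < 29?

1

(1, 13, 10, 5) → sum 29
(13, 10, 5, 14) → sum 42
(10, 5, 14, 15) → sum 44
(5, 14, 15, 17) → sum 51
(14, 15, 17, 0) → sum 46
(15, 17, 0, 6) → sum 38
(17, 0, 6, 6) → sum 29
(0, 6, 6, 13) → sum 25  < 29 ✓
(6, 6, 13, 18) → sum 43
(6, 13, 18, 17) → sum 54
1 window satisfy the condition.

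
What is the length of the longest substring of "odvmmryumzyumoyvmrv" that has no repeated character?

5

[o] len 1
[o, d] len 2
[o, d, v] len 3
[o, d, v, m] len 4
[m] len 1
[m, r] len 2
[m, r, y] len 3
[m, r, y, u] len 4
[r, y, u, m] len 4
[r, y, u, m, z] len 5
[u, m, z, y] len 4
[m, z, y, u] len 4
[z, y, u, m] len 4
[z, y, u, m, o] len 5
[u, m, o, y] len 4
[u, m, o, y, v] len 5
[o, y, v, m] len 4
[o, y, v, m, r] len 5
[m, r, v] len 3
Longest all-distinct length: 5.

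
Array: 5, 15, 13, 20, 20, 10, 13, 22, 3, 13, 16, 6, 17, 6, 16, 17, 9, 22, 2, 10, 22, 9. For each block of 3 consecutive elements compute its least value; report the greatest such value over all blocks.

13

5 15 13 → min 5
15 13 20 → min 13
13 20 20 → min 13
20 20 10 → min 10
20 10 13 → min 10
10 13 22 → min 10
13 22 3 → min 3
22 3 13 → min 3
3 13 16 → min 3
13 16 6 → min 6
16 6 17 → min 6
6 17 6 → min 6
17 6 16 → min 6
6 16 17 → min 6
16 17 9 → min 9
17 9 22 → min 9
9 22 2 → min 2
22 2 10 → min 2
2 10 22 → min 2
10 22 9 → min 9
Greatest of these is 13.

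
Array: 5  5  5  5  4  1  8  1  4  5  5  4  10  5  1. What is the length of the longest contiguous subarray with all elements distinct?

[5] len 1
[5] len 1
[5] len 1
[5] len 1
[5, 4] len 2
[5, 4, 1] len 3
[5, 4, 1, 8] len 4
[8, 1] len 2
[8, 1, 4] len 3
[8, 1, 4, 5] len 4
[5] len 1
[5, 4] len 2
[5, 4, 10] len 3
[4, 10, 5] len 3
[4, 10, 5, 1] len 4
Longest all-distinct length: 4.

4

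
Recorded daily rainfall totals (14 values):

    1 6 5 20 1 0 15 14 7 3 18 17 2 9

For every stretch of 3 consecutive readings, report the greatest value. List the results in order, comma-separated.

6, 20, 20, 20, 15, 15, 15, 14, 18, 18, 18, 17

1 6 5 → max 6
6 5 20 → max 20
5 20 1 → max 20
20 1 0 → max 20
1 0 15 → max 15
0 15 14 → max 15
15 14 7 → max 15
14 7 3 → max 14
7 3 18 → max 18
3 18 17 → max 18
18 17 2 → max 18
17 2 9 → max 17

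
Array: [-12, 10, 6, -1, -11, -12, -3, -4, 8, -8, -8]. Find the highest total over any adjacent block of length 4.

4

(-12, 10, 6, -1) → sum 3
(10, 6, -1, -11) → sum 4
(6, -1, -11, -12) → sum -18
(-1, -11, -12, -3) → sum -27
(-11, -12, -3, -4) → sum -30
(-12, -3, -4, 8) → sum -11
(-3, -4, 8, -8) → sum -7
(-4, 8, -8, -8) → sum -12
Highest of these is 4.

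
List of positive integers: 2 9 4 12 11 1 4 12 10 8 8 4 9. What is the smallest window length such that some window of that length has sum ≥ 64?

8

add 2: running sum 2 < 64
add 9: running sum 11 < 64
add 4: running sum 15 < 64
add 12: running sum 27 < 64
add 11: running sum 38 < 64
add 1: running sum 39 < 64
add 4: running sum 43 < 64
add 12: running sum 55 < 64
add 10: shortest ending here [2, 9, 4, 12, 11, 1, 4, 12, 10] sum 65, len 9
add 8: shortest ending here [9, 4, 12, 11, 1, 4, 12, 10, 8] sum 71, len 9
add 8: shortest ending here [12, 11, 1, 4, 12, 10, 8, 8] sum 66, len 8
add 4: shortest ending here [12, 11, 1, 4, 12, 10, 8, 8, 4] sum 70, len 9
add 9: shortest ending here [11, 1, 4, 12, 10, 8, 8, 4, 9] sum 67, len 9
Shortest qualifying length: 8.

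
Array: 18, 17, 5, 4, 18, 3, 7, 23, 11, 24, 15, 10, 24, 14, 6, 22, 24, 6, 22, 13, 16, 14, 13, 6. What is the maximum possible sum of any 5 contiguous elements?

90

Window sums for each of the 20 positions:
[18, 17, 5, 4, 18] → sum 62
[17, 5, 4, 18, 3] → sum 47
[5, 4, 18, 3, 7] → sum 37
[4, 18, 3, 7, 23] → sum 55
[18, 3, 7, 23, 11] → sum 62
[3, 7, 23, 11, 24] → sum 68
[7, 23, 11, 24, 15] → sum 80
[23, 11, 24, 15, 10] → sum 83
[11, 24, 15, 10, 24] → sum 84
[24, 15, 10, 24, 14] → sum 87
[15, 10, 24, 14, 6] → sum 69
[10, 24, 14, 6, 22] → sum 76
[24, 14, 6, 22, 24] → sum 90
[14, 6, 22, 24, 6] → sum 72
[6, 22, 24, 6, 22] → sum 80
[22, 24, 6, 22, 13] → sum 87
[24, 6, 22, 13, 16] → sum 81
[6, 22, 13, 16, 14] → sum 71
[22, 13, 16, 14, 13] → sum 78
[13, 16, 14, 13, 6] → sum 62
Maximum of these is 90.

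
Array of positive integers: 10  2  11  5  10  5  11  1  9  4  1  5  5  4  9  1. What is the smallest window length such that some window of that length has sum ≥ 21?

Extend right; whenever the sum reaches 21, record the length and shrink from the left:
add 10: running sum 10 < 21
add 2: running sum 12 < 21
end 2: [10, 2, 11] sum 23, len 3
end 3: [10, 2, 11, 5] sum 28, len 4
end 4: [11, 5, 10] sum 26, len 3
end 5: [11, 5, 10, 5] sum 31, len 4
end 6: [10, 5, 11] sum 26, len 3
end 7: [10, 5, 11, 1] sum 27, len 4
end 8: [11, 1, 9] sum 21, len 3
end 9: [11, 1, 9, 4] sum 25, len 4
end 10: [11, 1, 9, 4, 1] sum 26, len 5
end 11: [11, 1, 9, 4, 1, 5] sum 31, len 6
end 12: [9, 4, 1, 5, 5] sum 24, len 5
end 13: [9, 4, 1, 5, 5, 4] sum 28, len 6
end 14: [5, 5, 4, 9] sum 23, len 4
end 15: [5, 5, 4, 9, 1] sum 24, len 5
Shortest qualifying length: 3.

3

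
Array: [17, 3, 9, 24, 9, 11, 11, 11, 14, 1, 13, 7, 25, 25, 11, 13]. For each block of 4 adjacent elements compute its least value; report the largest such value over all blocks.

11

(17, 3, 9, 24) → min 3
(3, 9, 24, 9) → min 3
(9, 24, 9, 11) → min 9
(24, 9, 11, 11) → min 9
(9, 11, 11, 11) → min 9
(11, 11, 11, 14) → min 11
(11, 11, 14, 1) → min 1
(11, 14, 1, 13) → min 1
(14, 1, 13, 7) → min 1
(1, 13, 7, 25) → min 1
(13, 7, 25, 25) → min 7
(7, 25, 25, 11) → min 7
(25, 25, 11, 13) → min 11
Largest of these is 11.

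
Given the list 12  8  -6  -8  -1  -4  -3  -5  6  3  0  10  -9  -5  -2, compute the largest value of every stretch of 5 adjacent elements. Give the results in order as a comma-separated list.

12, 8, -1, -1, 6, 6, 6, 10, 10, 10, 10

(12, 8, -6, -8, -1) → max 12
(8, -6, -8, -1, -4) → max 8
(-6, -8, -1, -4, -3) → max -1
(-8, -1, -4, -3, -5) → max -1
(-1, -4, -3, -5, 6) → max 6
(-4, -3, -5, 6, 3) → max 6
(-3, -5, 6, 3, 0) → max 6
(-5, 6, 3, 0, 10) → max 10
(6, 3, 0, 10, -9) → max 10
(3, 0, 10, -9, -5) → max 10
(0, 10, -9, -5, -2) → max 10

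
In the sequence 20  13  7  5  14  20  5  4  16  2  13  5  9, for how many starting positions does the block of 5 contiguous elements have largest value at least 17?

(20, 13, 7, 5, 14) → max 20  ≥ 17 ✓
(13, 7, 5, 14, 20) → max 20  ≥ 17 ✓
(7, 5, 14, 20, 5) → max 20  ≥ 17 ✓
(5, 14, 20, 5, 4) → max 20  ≥ 17 ✓
(14, 20, 5, 4, 16) → max 20  ≥ 17 ✓
(20, 5, 4, 16, 2) → max 20  ≥ 17 ✓
(5, 4, 16, 2, 13) → max 16
(4, 16, 2, 13, 5) → max 16
(16, 2, 13, 5, 9) → max 16
6 windows satisfy the condition.

6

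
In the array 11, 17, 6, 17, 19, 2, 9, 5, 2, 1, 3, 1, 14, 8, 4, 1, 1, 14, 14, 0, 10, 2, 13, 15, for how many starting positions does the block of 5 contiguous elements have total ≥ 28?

(11, 17, 6, 17, 19) → sum 70  ≥ 28 ✓
(17, 6, 17, 19, 2) → sum 61  ≥ 28 ✓
(6, 17, 19, 2, 9) → sum 53  ≥ 28 ✓
(17, 19, 2, 9, 5) → sum 52  ≥ 28 ✓
(19, 2, 9, 5, 2) → sum 37  ≥ 28 ✓
(2, 9, 5, 2, 1) → sum 19
(9, 5, 2, 1, 3) → sum 20
(5, 2, 1, 3, 1) → sum 12
(2, 1, 3, 1, 14) → sum 21
(1, 3, 1, 14, 8) → sum 27
(3, 1, 14, 8, 4) → sum 30  ≥ 28 ✓
(1, 14, 8, 4, 1) → sum 28  ≥ 28 ✓
(14, 8, 4, 1, 1) → sum 28  ≥ 28 ✓
(8, 4, 1, 1, 14) → sum 28  ≥ 28 ✓
(4, 1, 1, 14, 14) → sum 34  ≥ 28 ✓
(1, 1, 14, 14, 0) → sum 30  ≥ 28 ✓
(1, 14, 14, 0, 10) → sum 39  ≥ 28 ✓
(14, 14, 0, 10, 2) → sum 40  ≥ 28 ✓
(14, 0, 10, 2, 13) → sum 39  ≥ 28 ✓
(0, 10, 2, 13, 15) → sum 40  ≥ 28 ✓
15 windows satisfy the condition.

15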